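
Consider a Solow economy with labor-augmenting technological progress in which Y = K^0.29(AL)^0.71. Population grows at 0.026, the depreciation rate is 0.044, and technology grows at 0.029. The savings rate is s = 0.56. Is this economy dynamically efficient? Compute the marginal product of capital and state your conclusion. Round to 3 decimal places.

The effective depreciation rate is n + g + δ = 0.026 + 0.029 + 0.044 = 0.099.
Steady-state k*: s·k^0.29 = 0.099·k gives k* = (0.56/0.099)^(1/0.71) ≈ 11.4798.
MPK = 0.29·11.4798^(-0.71) ≈ 0.0513.
MPK < n+g+δ = 0.099, so the economy is dynamically inefficient (over-saving).

dynamically inefficient; MPK ≈ 0.051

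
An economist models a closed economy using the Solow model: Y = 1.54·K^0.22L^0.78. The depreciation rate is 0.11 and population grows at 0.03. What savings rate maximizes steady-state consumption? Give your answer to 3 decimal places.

s_gold = 0.220

n + δ = 0.03 + 0.11 = 0.14.
At the golden rule MPK = n+δ, and in any Cobb-Douglas steady state s = (n+δ)·k/y = MPK·k/y = capital's share 0.22.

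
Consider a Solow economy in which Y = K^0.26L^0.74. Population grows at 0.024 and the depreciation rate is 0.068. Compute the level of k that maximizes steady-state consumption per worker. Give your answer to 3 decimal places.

The effective depreciation rate is n + δ = 0.024 + 0.068 = 0.092.
Golden rule sets MPK = n+δ: 0.26·k^(0.26−1) = 0.092, so k_gold = (0.26/0.092)^(1/0.74) ≈ 4.0711.

k_gold ≈ 4.071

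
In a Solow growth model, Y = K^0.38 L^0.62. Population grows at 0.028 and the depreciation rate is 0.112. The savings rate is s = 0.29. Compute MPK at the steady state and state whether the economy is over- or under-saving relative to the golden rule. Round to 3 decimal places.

under-saving; MPK ≈ 0.183

The effective depreciation rate is n + δ = 0.028 + 0.112 = 0.14.
Steady-state k*: s·k^0.38 = 0.14·k gives k* = (0.29/0.14)^(1/0.62) ≈ 3.2368.
MPK = 0.38·3.2368^(-0.62) ≈ 0.1834.
MPK > n+δ = 0.14, so the economy is dynamically efficient (under-saving).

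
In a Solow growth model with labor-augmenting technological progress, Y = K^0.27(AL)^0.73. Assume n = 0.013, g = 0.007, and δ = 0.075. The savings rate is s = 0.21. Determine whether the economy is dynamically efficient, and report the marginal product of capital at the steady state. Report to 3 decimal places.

dynamically efficient; MPK ≈ 0.122

Break-even investment rate: n + g + δ = 0.013 + 0.007 + 0.075 = 0.095.
Steady-state k*: s·k^0.27 = 0.095·k gives k* = (0.21/0.095)^(1/0.73) ≈ 2.9642.
MPK = 0.27·2.9642^(-0.73) ≈ 0.1221.
MPK > n+g+δ = 0.095, so the economy is dynamically efficient (under-saving).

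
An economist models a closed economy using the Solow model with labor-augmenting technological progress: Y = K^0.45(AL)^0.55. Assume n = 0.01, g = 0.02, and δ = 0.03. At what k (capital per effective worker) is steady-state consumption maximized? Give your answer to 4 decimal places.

Capital per effective worker breaks even when investment replaces (n + g + δ)·k; here n + g + δ = 0.06.
Setting f'(k) = n+g+δ gives 0.45·k^(0.45−1) = 0.06, hence k_gold = (0.45/0.06)^(1/0.55) ≈ 38.9960.

k_gold ≈ 38.9960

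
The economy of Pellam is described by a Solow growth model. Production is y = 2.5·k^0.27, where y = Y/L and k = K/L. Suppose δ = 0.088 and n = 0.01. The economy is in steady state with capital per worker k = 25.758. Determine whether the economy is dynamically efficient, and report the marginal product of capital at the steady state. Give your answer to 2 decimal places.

dynamically inefficient; MPK ≈ 0.06

Capital per worker breaks even when investment replaces (n + δ)·k; here n + δ = 0.098.
MPK = 0.27·2.5·k^(0.27−1) = 0.27·2.5·25.758^(-0.73) ≈ 0.0630.
MPK < 0.098, so the economy is dynamically inefficient (over-saving).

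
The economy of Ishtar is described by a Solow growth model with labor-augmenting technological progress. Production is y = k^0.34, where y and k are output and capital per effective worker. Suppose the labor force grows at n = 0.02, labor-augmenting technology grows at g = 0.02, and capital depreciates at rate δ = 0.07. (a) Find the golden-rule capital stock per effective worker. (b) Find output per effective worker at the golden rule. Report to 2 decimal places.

(a) k_gold ≈ 5.53; (b) y_gold ≈ 1.79

Capital per effective worker breaks even when investment replaces (n + g + δ)·k; here n + g + δ = 0.11.
Golden rule sets MPK = n+g+δ: 0.34·k^(0.34−1) = 0.11, so k_gold = (0.34/0.11)^(1/0.66) ≈ 5.5278.
y_gold = 5.5278^0.34 ≈ 1.7884.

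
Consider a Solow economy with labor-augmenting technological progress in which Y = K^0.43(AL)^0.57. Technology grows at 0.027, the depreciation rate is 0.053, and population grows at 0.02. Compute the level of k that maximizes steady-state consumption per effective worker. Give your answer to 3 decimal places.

k_gold ≈ 12.923

The effective depreciation rate is n + g + δ = 0.02 + 0.027 + 0.053 = 0.1.
Setting f'(k) = n+g+δ gives 0.43·k^(0.43−1) = 0.1, hence k_gold = (0.43/0.1)^(1/0.57) ≈ 12.9225.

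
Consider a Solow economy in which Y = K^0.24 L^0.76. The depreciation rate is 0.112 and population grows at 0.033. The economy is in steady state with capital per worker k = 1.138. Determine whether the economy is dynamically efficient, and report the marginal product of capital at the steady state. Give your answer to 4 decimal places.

dynamically efficient; MPK ≈ 0.2175

Break-even investment rate: n + δ = 0.033 + 0.112 = 0.145.
MPK = 0.24·k^(0.24−1) = 0.24·1.138^(-0.76) ≈ 0.2175.
MPK > 0.145, so the economy is dynamically efficient (under-saving).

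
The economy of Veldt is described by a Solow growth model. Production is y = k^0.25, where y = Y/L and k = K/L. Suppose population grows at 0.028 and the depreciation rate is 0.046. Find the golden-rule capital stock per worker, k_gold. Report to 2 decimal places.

The effective depreciation rate is n + δ = 0.028 + 0.046 = 0.074.
Setting f'(k) = n+δ gives 0.25·k^(0.25−1) = 0.074, hence k_gold = (0.25/0.074)^(1/0.75) ≈ 5.0693.

k_gold ≈ 5.07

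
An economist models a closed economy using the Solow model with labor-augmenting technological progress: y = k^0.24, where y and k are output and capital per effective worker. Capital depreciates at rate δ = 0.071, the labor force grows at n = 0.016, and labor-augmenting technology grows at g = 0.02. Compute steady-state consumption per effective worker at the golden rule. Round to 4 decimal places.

n + g + δ = 0.016 + 0.02 + 0.071 = 0.107.
Golden rule sets MPK = n+g+δ: 0.24·k^(0.24−1) = 0.107, so k_gold = (0.24/0.107)^(1/0.76) ≈ 2.8948.
y_gold = 2.8948^0.24 ≈ 1.2906.
c_gold = y_gold − (n+g+δ)·k_gold = 1.2906 − 0.107·2.8948 ≈ 0.9808.

c_gold ≈ 0.9808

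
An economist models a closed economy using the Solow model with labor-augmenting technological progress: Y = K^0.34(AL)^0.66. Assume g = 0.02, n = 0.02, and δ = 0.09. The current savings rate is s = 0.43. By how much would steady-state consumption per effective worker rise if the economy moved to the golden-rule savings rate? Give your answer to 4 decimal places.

n + g + δ = 0.02 + 0.02 + 0.09 = 0.13.
Current steady state (s = 0.43): k* = (0.43/0.13)^(1/0.66) ≈ 6.1257, y* = 6.1257^0.34 ≈ 1.8520, c* = (1−0.43)·1.8520 ≈ 1.0556.
At the golden rule the marginal product of capital equals n+g+δ: 0.34·k^(0.34−1) = 0.13. Solving, k_gold = (0.34/0.13)^(1/0.66) ≈ 4.2917.
y_gold = 4.2917^0.34 ≈ 1.6409, c_gold = y_gold − 0.13·k_gold ≈ 1.0830.
Gain: Δc = 1.0830 − 1.0556 ≈ 0.0274.

Δc ≈ 0.0274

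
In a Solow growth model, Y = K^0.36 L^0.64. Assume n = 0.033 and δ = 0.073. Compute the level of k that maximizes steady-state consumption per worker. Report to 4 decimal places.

k_gold ≈ 6.7559

n + δ = 0.033 + 0.073 = 0.106.
At the golden rule the marginal product of capital equals n+δ: 0.36·k^(0.36−1) = 0.106. Solving, k_gold = (0.36/0.106)^(1/0.64) ≈ 6.7559.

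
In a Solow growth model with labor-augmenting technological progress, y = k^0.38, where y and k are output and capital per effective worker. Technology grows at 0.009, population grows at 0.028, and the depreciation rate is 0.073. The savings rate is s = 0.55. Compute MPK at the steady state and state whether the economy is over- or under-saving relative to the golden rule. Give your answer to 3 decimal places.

Capital per effective worker breaks even when investment replaces (n + g + δ)·k; here n + g + δ = 0.11.
Steady-state k*: s·k^0.38 = 0.11·k gives k* = (0.55/0.11)^(1/0.62) ≈ 13.4082.
MPK = 0.38·13.4082^(-0.62) ≈ 0.0760.
MPK < n+g+δ = 0.11, so the economy is dynamically inefficient (over-saving).

over-saving; MPK ≈ 0.076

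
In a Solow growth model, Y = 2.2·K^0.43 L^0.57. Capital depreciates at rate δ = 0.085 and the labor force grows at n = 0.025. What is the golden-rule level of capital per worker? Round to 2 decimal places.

k_gold ≈ 43.60

The effective depreciation rate is n + δ = 0.025 + 0.085 = 0.11.
Maximizing c = f(k) − (n+δ)·k gives f'(k) = n+δ, i.e. 0.43·2.2·k^(0.43−1) = 0.11, so k_gold = (0.43·2.2/0.11)^(1/0.57) ≈ 43.5984.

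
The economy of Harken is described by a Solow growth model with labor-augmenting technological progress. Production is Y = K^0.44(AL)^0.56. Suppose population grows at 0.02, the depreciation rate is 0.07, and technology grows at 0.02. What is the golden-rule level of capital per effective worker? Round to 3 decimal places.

Break-even investment rate: n + g + δ = 0.02 + 0.02 + 0.07 = 0.11.
Maximizing c = f(k) − (n+g+δ)·k gives f'(k) = n+g+δ, i.e. 0.44·k^(0.44−1) = 0.11, so k_gold = (0.44/0.11)^(1/0.56) ≈ 11.8880.

k_gold ≈ 11.888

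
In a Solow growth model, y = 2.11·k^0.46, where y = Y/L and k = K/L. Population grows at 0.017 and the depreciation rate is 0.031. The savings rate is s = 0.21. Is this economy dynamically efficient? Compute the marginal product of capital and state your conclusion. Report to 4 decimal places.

Capital per worker breaks even when investment replaces (n + δ)·k; here n + δ = 0.048.
Steady-state k*: s·A·k^0.46 = 0.048·k gives k* = (0.21·2.11/0.048)^(1/0.54) ≈ 61.3083.
MPK = 0.46·2.11·61.3083^(-0.54) ≈ 0.1051.
MPK > n+δ = 0.048, so the economy is dynamically efficient (under-saving).

dynamically efficient; MPK ≈ 0.1051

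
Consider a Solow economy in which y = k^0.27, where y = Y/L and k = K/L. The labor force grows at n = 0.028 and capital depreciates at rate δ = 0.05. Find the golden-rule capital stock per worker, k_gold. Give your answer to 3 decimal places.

k_gold ≈ 5.479

Break-even investment rate: n + δ = 0.028 + 0.05 = 0.078.
At the golden rule the marginal product of capital equals n+δ: 0.27·k^(0.27−1) = 0.078. Solving, k_gold = (0.27/0.078)^(1/0.73) ≈ 5.4793.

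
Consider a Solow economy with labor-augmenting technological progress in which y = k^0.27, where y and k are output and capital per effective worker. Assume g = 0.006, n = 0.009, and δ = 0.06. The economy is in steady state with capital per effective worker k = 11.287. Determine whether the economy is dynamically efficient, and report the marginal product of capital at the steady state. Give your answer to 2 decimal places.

Capital per effective worker breaks even when investment replaces (n + g + δ)·k; here n + g + δ = 0.075.
MPK = 0.27·k^(0.27−1) = 0.27·11.287^(-0.73) ≈ 0.0460.
MPK < 0.075, so the economy is dynamically inefficient (over-saving).

dynamically inefficient; MPK ≈ 0.05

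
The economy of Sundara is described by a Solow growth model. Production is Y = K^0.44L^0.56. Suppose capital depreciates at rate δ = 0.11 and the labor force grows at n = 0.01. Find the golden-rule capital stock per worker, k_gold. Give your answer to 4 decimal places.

k_gold ≈ 10.1772

The effective depreciation rate is n + δ = 0.01 + 0.11 = 0.12.
Setting f'(k) = n+δ gives 0.44·k^(0.44−1) = 0.12, hence k_gold = (0.44/0.12)^(1/0.56) ≈ 10.1772.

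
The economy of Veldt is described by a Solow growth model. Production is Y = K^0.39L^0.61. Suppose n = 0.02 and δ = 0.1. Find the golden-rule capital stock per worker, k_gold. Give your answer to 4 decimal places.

The effective depreciation rate is n + δ = 0.02 + 0.1 = 0.12.
Maximizing c = f(k) − (n+δ)·k gives f'(k) = n+δ, i.e. 0.39·k^(0.39−1) = 0.12, so k_gold = (0.39/0.12)^(1/0.61) ≈ 6.9048.

k_gold ≈ 6.9048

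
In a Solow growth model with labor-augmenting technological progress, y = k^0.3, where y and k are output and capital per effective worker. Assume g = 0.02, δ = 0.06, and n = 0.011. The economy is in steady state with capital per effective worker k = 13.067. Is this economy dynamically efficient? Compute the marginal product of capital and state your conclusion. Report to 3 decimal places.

dynamically inefficient; MPK ≈ 0.050

Break-even investment rate: n + g + δ = 0.011 + 0.02 + 0.06 = 0.091.
MPK = 0.3·k^(0.3−1) = 0.3·13.067^(-0.7) ≈ 0.0496.
MPK < 0.091, so the economy is dynamically inefficient (over-saving).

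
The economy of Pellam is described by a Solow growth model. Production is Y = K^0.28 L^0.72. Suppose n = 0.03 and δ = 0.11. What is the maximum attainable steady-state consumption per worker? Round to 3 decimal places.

c_gold ≈ 0.943

n + δ = 0.03 + 0.11 = 0.14.
Golden rule sets MPK = n+δ: 0.28·k^(0.28−1) = 0.14, so k_gold = (0.28/0.14)^(1/0.72) ≈ 2.6188.
y_gold = 2.6188^0.28 ≈ 1.3094.
c_gold = y_gold − (n+δ)·k_gold = 1.3094 − 0.14·2.6188 ≈ 0.9428.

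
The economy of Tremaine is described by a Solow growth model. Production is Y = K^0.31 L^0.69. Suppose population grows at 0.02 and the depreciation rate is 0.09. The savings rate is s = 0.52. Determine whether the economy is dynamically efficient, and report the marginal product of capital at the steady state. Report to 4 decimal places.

dynamically inefficient; MPK ≈ 0.0656

Capital per worker breaks even when investment replaces (n + δ)·k; here n + δ = 0.11.
Steady-state k*: s·k^0.31 = 0.11·k gives k* = (0.52/0.11)^(1/0.69) ≈ 9.4994.
MPK = 0.31·9.4994^(-0.69) ≈ 0.0656.
MPK < n+δ = 0.11, so the economy is dynamically inefficient (over-saving).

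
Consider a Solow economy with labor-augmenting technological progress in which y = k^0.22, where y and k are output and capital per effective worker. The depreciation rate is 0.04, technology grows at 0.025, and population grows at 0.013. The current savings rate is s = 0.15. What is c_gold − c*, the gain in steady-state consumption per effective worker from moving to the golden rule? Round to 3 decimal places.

Break-even investment rate: n + g + δ = 0.013 + 0.025 + 0.04 = 0.078.
Current steady state (s = 0.15): k* = (0.15/0.078)^(1/0.78) ≈ 2.3126, y* = 2.3126^0.22 ≈ 1.2025, c* = (1−0.15)·1.2025 ≈ 1.0222.
Maximizing c = f(k) − (n+g+δ)·k gives f'(k) = n+g+δ, i.e. 0.22·k^(0.22−1) = 0.078, so k_gold = (0.22/0.078)^(1/0.78) ≈ 3.7787.
y_gold = 3.7787^0.22 ≈ 1.3397, c_gold = y_gold − 0.078·k_gold ≈ 1.0450.
Gain: Δc = 1.0450 − 1.0222 ≈ 0.0228.

Δc ≈ 0.023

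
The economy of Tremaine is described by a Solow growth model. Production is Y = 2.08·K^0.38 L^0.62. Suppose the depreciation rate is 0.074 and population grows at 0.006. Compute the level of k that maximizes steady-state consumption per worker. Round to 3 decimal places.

Break-even investment rate: n + δ = 0.006 + 0.074 = 0.08.
Maximizing c = f(k) − (n+δ)·k gives f'(k) = n+δ, i.e. 0.38·2.08·k^(0.38−1) = 0.08, so k_gold = (0.38·2.08/0.08)^(1/0.62) ≈ 40.2204.

k_gold ≈ 40.220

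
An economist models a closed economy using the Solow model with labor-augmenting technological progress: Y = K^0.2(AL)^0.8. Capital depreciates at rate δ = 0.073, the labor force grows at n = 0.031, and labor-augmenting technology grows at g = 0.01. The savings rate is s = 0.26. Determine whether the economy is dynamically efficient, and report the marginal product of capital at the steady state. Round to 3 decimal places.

Break-even investment rate: n + g + δ = 0.031 + 0.01 + 0.073 = 0.114.
Steady-state k*: s·k^0.2 = 0.114·k gives k* = (0.26/0.114)^(1/0.8) ≈ 2.8028.
MPK = 0.2·2.8028^(-0.8) ≈ 0.0877.
MPK < n+g+δ = 0.114, so the economy is dynamically inefficient (over-saving).

dynamically inefficient; MPK ≈ 0.088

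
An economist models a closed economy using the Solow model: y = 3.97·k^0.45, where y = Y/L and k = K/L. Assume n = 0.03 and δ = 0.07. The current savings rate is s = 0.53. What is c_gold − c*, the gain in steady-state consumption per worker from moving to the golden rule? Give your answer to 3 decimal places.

Δc ≈ 0.532

The effective depreciation rate is n + δ = 0.03 + 0.07 = 0.1.
Current steady state (s = 0.53): k* = (0.53·3.97/0.1)^(1/0.55) ≈ 254.4340, y* = 3.97·254.4340^0.45 ≈ 48.0064, c* = (1−0.53)·48.0064 ≈ 22.5630.
At the golden rule the marginal product of capital equals n+δ: 0.45·3.97·k^(0.45−1) = 0.1. Solving, k_gold = (0.45·3.97/0.1)^(1/0.55) ≈ 188.9597.
y_gold = 3.97·188.9597^0.45 ≈ 41.9910, c_gold = y_gold − 0.1·k_gold ≈ 23.0951.
Gain: Δc = 23.0951 − 22.5630 ≈ 0.5321.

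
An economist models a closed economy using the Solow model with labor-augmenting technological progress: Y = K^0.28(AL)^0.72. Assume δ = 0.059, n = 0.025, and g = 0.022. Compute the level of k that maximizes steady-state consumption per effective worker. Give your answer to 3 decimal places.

k_gold ≈ 3.854

Capital per effective worker breaks even when investment replaces (n + g + δ)·k; here n + g + δ = 0.106.
Maximizing c = f(k) − (n+g+δ)·k gives f'(k) = n+g+δ, i.e. 0.28·k^(0.28−1) = 0.106, so k_gold = (0.28/0.106)^(1/0.72) ≈ 3.8539.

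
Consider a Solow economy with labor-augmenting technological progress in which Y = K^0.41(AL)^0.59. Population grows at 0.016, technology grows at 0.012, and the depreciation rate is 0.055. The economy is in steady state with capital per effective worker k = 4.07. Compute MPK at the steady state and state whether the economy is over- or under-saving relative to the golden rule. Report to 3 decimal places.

under-saving; MPK ≈ 0.179

Break-even investment rate: n + g + δ = 0.016 + 0.012 + 0.055 = 0.083.
MPK = 0.41·k^(0.41−1) = 0.41·4.07^(-0.59) ≈ 0.1791.
MPK > 0.083, so the economy is dynamically efficient (under-saving).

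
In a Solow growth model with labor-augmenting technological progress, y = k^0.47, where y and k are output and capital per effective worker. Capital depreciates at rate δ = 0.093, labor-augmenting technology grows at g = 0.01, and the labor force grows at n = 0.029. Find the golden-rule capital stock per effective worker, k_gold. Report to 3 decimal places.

k_gold ≈ 10.980

The effective depreciation rate is n + g + δ = 0.029 + 0.01 + 0.093 = 0.132.
Setting f'(k) = n+g+δ gives 0.47·k^(0.47−1) = 0.132, hence k_gold = (0.47/0.132)^(1/0.53) ≈ 10.9802.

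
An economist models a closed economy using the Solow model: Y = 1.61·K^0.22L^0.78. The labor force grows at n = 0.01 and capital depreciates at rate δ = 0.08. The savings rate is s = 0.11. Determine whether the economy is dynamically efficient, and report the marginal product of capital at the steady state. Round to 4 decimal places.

The effective depreciation rate is n + δ = 0.01 + 0.08 = 0.09.
Steady-state k*: s·A·k^0.22 = 0.09·k gives k* = (0.11·1.61/0.09)^(1/0.78) ≈ 2.3817.
MPK = 0.22·1.61·2.3817^(-0.78) ≈ 0.1800.
MPK > n+δ = 0.09, so the economy is dynamically efficient (under-saving).

dynamically efficient; MPK ≈ 0.1800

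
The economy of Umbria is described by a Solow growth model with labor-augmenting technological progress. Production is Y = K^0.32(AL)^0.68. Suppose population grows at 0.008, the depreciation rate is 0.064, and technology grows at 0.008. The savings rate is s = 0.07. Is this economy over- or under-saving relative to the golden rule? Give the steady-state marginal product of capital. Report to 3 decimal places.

under-saving; MPK ≈ 0.366

The effective depreciation rate is n + g + δ = 0.008 + 0.008 + 0.064 = 0.08.
Steady-state k*: s·k^0.32 = 0.08·k gives k* = (0.07/0.08)^(1/0.68) ≈ 0.8217.
MPK = 0.32·0.8217^(-0.68) ≈ 0.3657.
MPK > n+g+δ = 0.08, so the economy is dynamically efficient (under-saving).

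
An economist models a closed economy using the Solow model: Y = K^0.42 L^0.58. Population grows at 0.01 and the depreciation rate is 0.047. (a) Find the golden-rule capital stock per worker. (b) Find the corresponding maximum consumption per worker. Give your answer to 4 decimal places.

(a) k_gold ≈ 31.2949; (b) c_gold ≈ 2.4634

n + δ = 0.01 + 0.047 = 0.057.
At the golden rule the marginal product of capital equals n+δ: 0.42·k^(0.42−1) = 0.057. Solving, k_gold = (0.42/0.057)^(1/0.58) ≈ 31.2949.
y_gold = 31.2949^0.42 ≈ 4.2472; c_gold = y_gold − 0.057·k_gold ≈ 2.4634.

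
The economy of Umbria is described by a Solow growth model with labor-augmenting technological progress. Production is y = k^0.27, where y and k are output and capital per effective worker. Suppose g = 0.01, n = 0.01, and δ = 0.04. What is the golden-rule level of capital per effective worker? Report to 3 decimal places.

k_gold ≈ 7.849

n + g + δ = 0.01 + 0.01 + 0.04 = 0.06.
Maximizing c = f(k) − (n+g+δ)·k gives f'(k) = n+g+δ, i.e. 0.27·k^(0.27−1) = 0.06, so k_gold = (0.27/0.06)^(1/0.73) ≈ 7.8490.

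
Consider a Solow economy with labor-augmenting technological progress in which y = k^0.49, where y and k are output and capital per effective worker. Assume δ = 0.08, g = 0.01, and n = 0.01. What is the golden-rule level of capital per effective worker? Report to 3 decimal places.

Capital per effective worker breaks even when investment replaces (n + g + δ)·k; here n + g + δ = 0.1.
At the golden rule the marginal product of capital equals n+g+δ: 0.49·k^(0.49−1) = 0.1. Solving, k_gold = (0.49/0.1)^(1/0.51) ≈ 22.5593.

k_gold ≈ 22.559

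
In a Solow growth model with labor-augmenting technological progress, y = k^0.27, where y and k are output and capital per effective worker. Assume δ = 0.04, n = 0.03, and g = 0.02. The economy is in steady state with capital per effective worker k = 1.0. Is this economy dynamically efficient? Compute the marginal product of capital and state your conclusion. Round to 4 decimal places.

Break-even investment rate: n + g + δ = 0.03 + 0.02 + 0.04 = 0.09.
MPK = 0.27·k^(0.27−1) = 0.27·1.0^(-0.73) ≈ 0.2700.
MPK > 0.09, so the economy is dynamically efficient (under-saving).

dynamically efficient; MPK ≈ 0.2700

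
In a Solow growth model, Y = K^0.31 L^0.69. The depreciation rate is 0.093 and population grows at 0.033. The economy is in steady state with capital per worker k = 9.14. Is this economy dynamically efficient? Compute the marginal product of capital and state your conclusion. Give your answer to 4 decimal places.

Break-even investment rate: n + δ = 0.033 + 0.093 = 0.126.
MPK = 0.31·k^(0.31−1) = 0.31·9.14^(-0.69) ≈ 0.0673.
MPK < 0.126, so the economy is dynamically inefficient (over-saving).

dynamically inefficient; MPK ≈ 0.0673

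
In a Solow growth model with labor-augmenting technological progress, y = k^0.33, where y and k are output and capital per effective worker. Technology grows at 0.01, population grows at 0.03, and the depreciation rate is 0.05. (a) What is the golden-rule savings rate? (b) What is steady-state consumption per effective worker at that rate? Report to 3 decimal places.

The effective depreciation rate is n + g + δ = 0.03 + 0.01 + 0.05 = 0.09.
For Cobb-Douglas, s_gold equals capital's share: s_gold = 0.33.
Setting f'(k) = n+g+δ gives 0.33·k^(0.33−1) = 0.09, hence k_gold = (0.33/0.09)^(1/0.67) ≈ 6.9534.
y_gold = 6.9534^0.33 ≈ 1.8964; c_gold = (1−0.33)·y_gold ≈ 1.2706.

(a) s_gold = 0.330; (b) c_gold ≈ 1.271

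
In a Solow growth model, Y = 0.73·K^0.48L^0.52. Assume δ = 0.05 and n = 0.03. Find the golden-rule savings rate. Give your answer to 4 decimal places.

s_gold = 0.4800

Break-even investment rate: n + δ = 0.03 + 0.05 = 0.08.
At the golden rule MPK = n+δ, and in any Cobb-Douglas steady state s = (n+δ)·k/y = MPK·k/y = capital's share 0.48.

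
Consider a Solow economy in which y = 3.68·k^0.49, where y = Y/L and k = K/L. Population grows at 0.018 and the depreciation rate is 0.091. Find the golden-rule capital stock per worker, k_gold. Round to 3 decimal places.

k_gold ≈ 245.158

Capital per worker breaks even when investment replaces (n + δ)·k; here n + δ = 0.109.
At the golden rule the marginal product of capital equals n+δ: 0.49·3.68·k^(0.49−1) = 0.109. Solving, k_gold = (0.49·3.68/0.109)^(1/0.51) ≈ 245.1579.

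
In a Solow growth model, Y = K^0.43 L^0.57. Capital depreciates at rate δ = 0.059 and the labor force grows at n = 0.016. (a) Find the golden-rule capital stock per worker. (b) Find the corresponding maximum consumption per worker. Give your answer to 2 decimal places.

The effective depreciation rate is n + δ = 0.016 + 0.059 = 0.075.
Maximizing c = f(k) − (n+δ)·k gives f'(k) = n+δ, i.e. 0.43·k^(0.43−1) = 0.075, so k_gold = (0.43/0.075)^(1/0.57) ≈ 21.4062.
y_gold = 21.4062^0.43 ≈ 3.7336; c_gold = y_gold − 0.075·k_gold ≈ 2.1282.

(a) k_gold ≈ 21.41; (b) c_gold ≈ 2.13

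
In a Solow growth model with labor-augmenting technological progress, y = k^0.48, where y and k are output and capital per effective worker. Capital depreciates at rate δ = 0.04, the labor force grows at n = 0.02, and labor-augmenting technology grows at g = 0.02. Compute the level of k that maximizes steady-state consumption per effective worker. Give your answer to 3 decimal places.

Capital per effective worker breaks even when investment replaces (n + g + δ)·k; here n + g + δ = 0.08.
Golden rule sets MPK = n+g+δ: 0.48·k^(0.48−1) = 0.08, so k_gold = (0.48/0.08)^(1/0.52) ≈ 31.3650.

k_gold ≈ 31.365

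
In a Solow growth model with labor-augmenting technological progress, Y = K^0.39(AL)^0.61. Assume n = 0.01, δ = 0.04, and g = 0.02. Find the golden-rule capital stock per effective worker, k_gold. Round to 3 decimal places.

n + g + δ = 0.01 + 0.02 + 0.04 = 0.07.
Setting f'(k) = n+g+δ gives 0.39·k^(0.39−1) = 0.07, hence k_gold = (0.39/0.07)^(1/0.61) ≈ 16.7069.

k_gold ≈ 16.707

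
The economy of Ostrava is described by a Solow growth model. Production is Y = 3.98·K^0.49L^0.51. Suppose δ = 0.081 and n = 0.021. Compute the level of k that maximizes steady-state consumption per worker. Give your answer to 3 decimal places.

n + δ = 0.021 + 0.081 = 0.102.
At the golden rule the marginal product of capital equals n+δ: 0.49·3.98·k^(0.49−1) = 0.102. Solving, k_gold = (0.49·3.98/0.102)^(1/0.51) ≈ 325.6146.

k_gold ≈ 325.615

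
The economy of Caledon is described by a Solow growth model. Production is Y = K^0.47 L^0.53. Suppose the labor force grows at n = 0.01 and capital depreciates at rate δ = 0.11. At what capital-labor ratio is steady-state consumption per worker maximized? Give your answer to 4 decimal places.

k_gold ≈ 13.1435

Break-even investment rate: n + δ = 0.01 + 0.11 = 0.12.
Maximizing c = f(k) − (n+δ)·k gives f'(k) = n+δ, i.e. 0.47·k^(0.47−1) = 0.12, so k_gold = (0.47/0.12)^(1/0.53) ≈ 13.1435.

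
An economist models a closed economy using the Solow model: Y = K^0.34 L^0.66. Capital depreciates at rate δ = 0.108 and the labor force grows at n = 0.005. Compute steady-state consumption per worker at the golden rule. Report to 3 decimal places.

c_gold ≈ 1.164

n + δ = 0.005 + 0.108 = 0.113.
Maximizing c = f(k) − (n+δ)·k gives f'(k) = n+δ, i.e. 0.34·k^(0.34−1) = 0.113, so k_gold = (0.34/0.113)^(1/0.66) ≈ 5.3070.
y_gold = 5.3070^0.34 ≈ 1.7638.
c_gold = y_gold − (n+δ)·k_gold = 1.7638 − 0.113·5.3070 ≈ 1.1641.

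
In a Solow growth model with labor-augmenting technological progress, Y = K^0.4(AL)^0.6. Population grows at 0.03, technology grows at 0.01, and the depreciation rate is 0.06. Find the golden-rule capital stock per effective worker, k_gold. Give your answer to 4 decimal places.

n + g + δ = 0.03 + 0.01 + 0.06 = 0.1.
At the golden rule the marginal product of capital equals n+g+δ: 0.4·k^(0.4−1) = 0.1. Solving, k_gold = (0.4/0.1)^(1/0.6) ≈ 10.0794.

k_gold ≈ 10.0794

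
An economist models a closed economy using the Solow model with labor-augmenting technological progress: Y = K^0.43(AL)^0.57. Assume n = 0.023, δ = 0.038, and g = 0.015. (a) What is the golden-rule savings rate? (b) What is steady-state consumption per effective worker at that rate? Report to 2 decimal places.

The effective depreciation rate is n + g + δ = 0.023 + 0.015 + 0.038 = 0.076.
For Cobb-Douglas, s_gold equals capital's share: s_gold = 0.43.
Setting f'(k) = n+g+δ gives 0.43·k^(0.43−1) = 0.076, hence k_gold = (0.43/0.076)^(1/0.57) ≈ 20.9145.
y_gold = 20.9145^0.43 ≈ 3.6965; c_gold = (1−0.43)·y_gold ≈ 2.1070.

(a) s_gold = 0.43; (b) c_gold ≈ 2.11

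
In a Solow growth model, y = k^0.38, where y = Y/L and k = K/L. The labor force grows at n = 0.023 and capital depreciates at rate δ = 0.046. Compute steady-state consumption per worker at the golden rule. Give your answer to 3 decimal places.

c_gold ≈ 1.764

n + δ = 0.023 + 0.046 = 0.069.
At the golden rule the marginal product of capital equals n+δ: 0.38·k^(0.38−1) = 0.069. Solving, k_gold = (0.38/0.069)^(1/0.62) ≈ 15.6695.
y_gold = 15.6695^0.38 ≈ 2.8453.
c_gold = y_gold − (n+δ)·k_gold = 2.8453 − 0.069·15.6695 ≈ 1.7641.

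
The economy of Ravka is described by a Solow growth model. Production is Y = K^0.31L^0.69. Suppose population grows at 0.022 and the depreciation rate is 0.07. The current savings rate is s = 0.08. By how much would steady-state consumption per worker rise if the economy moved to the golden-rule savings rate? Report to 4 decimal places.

Δc ≈ 0.3269

Break-even investment rate: n + δ = 0.022 + 0.07 = 0.092.
Current steady state (s = 0.08): k* = (0.08/0.092)^(1/0.69) ≈ 0.8166, y* = 0.8166^0.31 ≈ 0.9391, c* = (1−0.08)·0.9391 ≈ 0.8640.
Maximizing c = f(k) − (n+δ)·k gives f'(k) = n+δ, i.e. 0.31·k^(0.31−1) = 0.092, so k_gold = (0.31/0.092)^(1/0.69) ≈ 5.8157.
y_gold = 5.8157^0.31 ≈ 1.7259, c_gold = y_gold − 0.092·k_gold ≈ 1.1909.
Gain: Δc = 1.1909 − 0.8640 ≈ 0.3269.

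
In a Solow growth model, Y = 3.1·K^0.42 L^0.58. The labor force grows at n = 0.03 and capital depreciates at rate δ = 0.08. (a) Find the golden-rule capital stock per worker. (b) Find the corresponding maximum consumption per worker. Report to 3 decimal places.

The effective depreciation rate is n + δ = 0.03 + 0.08 = 0.11.
At the golden rule the marginal product of capital equals n+δ: 0.42·3.1·k^(0.42−1) = 0.11. Solving, k_gold = (0.42·3.1/0.11)^(1/0.58) ≈ 70.8560.
y_gold = 3.1·70.8560^0.42 ≈ 18.5575; c_gold = y_gold − 0.11·k_gold ≈ 10.7634.

(a) k_gold ≈ 70.856; (b) c_gold ≈ 10.763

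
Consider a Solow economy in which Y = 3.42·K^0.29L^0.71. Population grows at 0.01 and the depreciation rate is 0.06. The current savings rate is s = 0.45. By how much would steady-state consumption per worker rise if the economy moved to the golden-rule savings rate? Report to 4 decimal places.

Δc ≈ 0.5240

The effective depreciation rate is n + δ = 0.01 + 0.06 = 0.07.
Current steady state (s = 0.45): k* = (0.45·3.42/0.07)^(1/0.71) ≈ 77.6853, y* = 3.42·77.6853^0.29 ≈ 12.0844, c* = (1−0.45)·12.0844 ≈ 6.6464.
Golden rule sets MPK = n+δ: 0.29·3.42·k^(0.29−1) = 0.07, so k_gold = (0.29·3.42/0.07)^(1/0.71) ≈ 41.8395.
y_gold = 3.42·41.8395^0.29 ≈ 10.0992, c_gold = y_gold − 0.07·k_gold ≈ 7.1704.
Gain: Δc = 7.1704 − 6.6464 ≈ 0.5240.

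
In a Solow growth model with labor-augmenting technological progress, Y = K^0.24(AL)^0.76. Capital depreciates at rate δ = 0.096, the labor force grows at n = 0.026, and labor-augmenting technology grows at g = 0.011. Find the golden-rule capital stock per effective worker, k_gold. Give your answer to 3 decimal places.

n + g + δ = 0.026 + 0.011 + 0.096 = 0.133.
Maximizing c = f(k) − (n+g+δ)·k gives f'(k) = n+g+δ, i.e. 0.24·k^(0.24−1) = 0.133, so k_gold = (0.24/0.133)^(1/0.76) ≈ 2.1743.

k_gold ≈ 2.174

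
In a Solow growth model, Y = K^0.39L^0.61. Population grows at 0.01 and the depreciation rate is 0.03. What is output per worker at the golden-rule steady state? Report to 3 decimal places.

y_gold ≈ 4.289

n + δ = 0.01 + 0.03 = 0.04.
Golden rule sets MPK = n+δ: 0.39·k^(0.39−1) = 0.04, so k_gold = (0.39/0.04)^(1/0.61) ≈ 41.8137.
Output: y_gold = k_gold^0.39 = 41.8137^0.39 ≈ 4.2886.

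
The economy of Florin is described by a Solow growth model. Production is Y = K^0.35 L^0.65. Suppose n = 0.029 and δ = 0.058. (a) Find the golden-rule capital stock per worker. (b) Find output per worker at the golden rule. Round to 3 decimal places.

(a) k_gold ≈ 8.513; (b) y_gold ≈ 2.116

The effective depreciation rate is n + δ = 0.029 + 0.058 = 0.087.
At the golden rule the marginal product of capital equals n+δ: 0.35·k^(0.35−1) = 0.087. Solving, k_gold = (0.35/0.087)^(1/0.65) ≈ 8.5129.
y_gold = 8.5129^0.35 ≈ 2.1161.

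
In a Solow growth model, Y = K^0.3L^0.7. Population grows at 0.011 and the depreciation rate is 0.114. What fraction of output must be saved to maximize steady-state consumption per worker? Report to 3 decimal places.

s_gold = 0.300

Capital per worker breaks even when investment replaces (n + δ)·k; here n + δ = 0.125.
At the golden rule MPK = n+δ, and in any Cobb-Douglas steady state s = (n+δ)·k/y = MPK·k/y = capital's share 0.3.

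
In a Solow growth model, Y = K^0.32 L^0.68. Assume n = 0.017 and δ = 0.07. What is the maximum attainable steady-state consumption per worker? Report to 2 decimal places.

c_gold ≈ 1.26

The effective depreciation rate is n + δ = 0.017 + 0.07 = 0.087.
Setting f'(k) = n+δ gives 0.32·k^(0.32−1) = 0.087, hence k_gold = (0.32/0.087)^(1/0.68) ≈ 6.7891.
y_gold = 6.7891^0.32 ≈ 1.8458.
c_gold = y_gold − (n+δ)·k_gold = 1.8458 − 0.087·6.7891 ≈ 1.2551.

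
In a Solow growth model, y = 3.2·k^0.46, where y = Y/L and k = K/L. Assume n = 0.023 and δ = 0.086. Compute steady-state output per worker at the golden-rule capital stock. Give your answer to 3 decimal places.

Capital per worker breaks even when investment replaces (n + δ)·k; here n + δ = 0.109.
Setting f'(k) = n+δ gives 0.46·3.2·k^(0.46−1) = 0.109, hence k_gold = (0.46·3.2/0.109)^(1/0.54) ≈ 124.0178.
Output: y_gold = 3.2·k_gold^0.46 = 3.2·124.0178^0.46 ≈ 29.3868.

y_gold ≈ 29.387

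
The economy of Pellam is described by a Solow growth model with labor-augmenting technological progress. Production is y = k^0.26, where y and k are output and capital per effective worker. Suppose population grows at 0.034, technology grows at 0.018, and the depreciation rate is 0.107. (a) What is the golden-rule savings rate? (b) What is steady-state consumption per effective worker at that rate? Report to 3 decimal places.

(a) s_gold = 0.260; (b) c_gold ≈ 0.880

Capital per effective worker breaks even when investment replaces (n + g + δ)·k; here n + g + δ = 0.159.
For Cobb-Douglas, s_gold equals capital's share: s_gold = 0.26.
Maximizing c = f(k) − (n+g+δ)·k gives f'(k) = n+g+δ, i.e. 0.26·k^(0.26−1) = 0.159, so k_gold = (0.26/0.159)^(1/0.74) ≈ 1.9436.
y_gold = 1.9436^0.26 ≈ 1.1886; c_gold = (1−0.26)·y_gold ≈ 0.8796.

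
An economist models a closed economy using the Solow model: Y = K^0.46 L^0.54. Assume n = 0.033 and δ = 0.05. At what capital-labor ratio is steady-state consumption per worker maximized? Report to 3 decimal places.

n + δ = 0.033 + 0.05 = 0.083.
Maximizing c = f(k) − (n+δ)·k gives f'(k) = n+δ, i.e. 0.46·k^(0.46−1) = 0.083, so k_gold = (0.46/0.083)^(1/0.54) ≈ 23.8333.

k_gold ≈ 23.833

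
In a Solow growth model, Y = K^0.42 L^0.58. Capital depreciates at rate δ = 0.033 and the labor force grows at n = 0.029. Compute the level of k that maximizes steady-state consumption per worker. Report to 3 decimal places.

k_gold ≈ 27.072

The effective depreciation rate is n + δ = 0.029 + 0.033 = 0.062.
Maximizing c = f(k) − (n+δ)·k gives f'(k) = n+δ, i.e. 0.42·k^(0.42−1) = 0.062, so k_gold = (0.42/0.062)^(1/0.58) ≈ 27.0715.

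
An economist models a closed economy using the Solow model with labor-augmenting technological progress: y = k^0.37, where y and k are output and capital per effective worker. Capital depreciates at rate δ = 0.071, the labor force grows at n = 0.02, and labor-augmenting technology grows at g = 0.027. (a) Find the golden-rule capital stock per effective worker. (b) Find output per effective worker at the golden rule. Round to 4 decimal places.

(a) k_gold ≈ 6.1349; (b) y_gold ≈ 1.9565

Break-even investment rate: n + g + δ = 0.02 + 0.027 + 0.071 = 0.118.
At the golden rule the marginal product of capital equals n+g+δ: 0.37·k^(0.37−1) = 0.118. Solving, k_gold = (0.37/0.118)^(1/0.63) ≈ 6.1349.
y_gold = 6.1349^0.37 ≈ 1.9565.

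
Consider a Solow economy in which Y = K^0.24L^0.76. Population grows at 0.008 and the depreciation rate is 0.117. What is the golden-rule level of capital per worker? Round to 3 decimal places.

The effective depreciation rate is n + δ = 0.008 + 0.117 = 0.125.
Golden rule sets MPK = n+δ: 0.24·k^(0.24−1) = 0.125, so k_gold = (0.24/0.125)^(1/0.76) ≈ 2.3592.

k_gold ≈ 2.359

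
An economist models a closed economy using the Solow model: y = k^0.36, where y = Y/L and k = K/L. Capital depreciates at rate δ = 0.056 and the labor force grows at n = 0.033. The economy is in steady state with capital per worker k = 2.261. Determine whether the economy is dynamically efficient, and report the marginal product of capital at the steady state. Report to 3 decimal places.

dynamically efficient; MPK ≈ 0.214

Break-even investment rate: n + δ = 0.033 + 0.056 = 0.089.
MPK = 0.36·k^(0.36−1) = 0.36·2.261^(-0.64) ≈ 0.2136.
MPK > 0.089, so the economy is dynamically efficient (under-saving).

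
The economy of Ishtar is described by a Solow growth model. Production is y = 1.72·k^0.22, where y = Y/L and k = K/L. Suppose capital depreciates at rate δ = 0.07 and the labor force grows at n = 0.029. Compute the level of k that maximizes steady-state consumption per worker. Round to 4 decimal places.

k_gold ≈ 5.5790

Capital per worker breaks even when investment replaces (n + δ)·k; here n + δ = 0.099.
Maximizing c = f(k) − (n+δ)·k gives f'(k) = n+δ, i.e. 0.22·1.72·k^(0.22−1) = 0.099, so k_gold = (0.22·1.72/0.099)^(1/0.78) ≈ 5.5790.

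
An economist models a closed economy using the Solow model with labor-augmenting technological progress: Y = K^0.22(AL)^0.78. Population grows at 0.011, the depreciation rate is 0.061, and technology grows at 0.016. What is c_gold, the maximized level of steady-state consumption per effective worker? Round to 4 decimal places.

c_gold ≈ 1.0100

Break-even investment rate: n + g + δ = 0.011 + 0.016 + 0.061 = 0.088.
Golden rule sets MPK = n+g+δ: 0.22·k^(0.22−1) = 0.088, so k_gold = (0.22/0.088)^(1/0.78) ≈ 3.2373.
y_gold = 3.2373^0.22 ≈ 1.2949.
c_gold = y_gold − (n+g+δ)·k_gold = 1.2949 − 0.088·3.2373 ≈ 1.0100.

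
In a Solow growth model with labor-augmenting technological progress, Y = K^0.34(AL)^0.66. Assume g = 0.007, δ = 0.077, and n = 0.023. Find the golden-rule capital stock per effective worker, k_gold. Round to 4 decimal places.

k_gold ≈ 5.7643

The effective depreciation rate is n + g + δ = 0.023 + 0.007 + 0.077 = 0.107.
Golden rule sets MPK = n+g+δ: 0.34·k^(0.34−1) = 0.107, so k_gold = (0.34/0.107)^(1/0.66) ≈ 5.7643.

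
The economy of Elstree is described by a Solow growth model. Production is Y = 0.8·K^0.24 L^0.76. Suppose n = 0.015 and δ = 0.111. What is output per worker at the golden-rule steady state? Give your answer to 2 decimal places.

The effective depreciation rate is n + δ = 0.015 + 0.111 = 0.126.
Setting f'(k) = n+δ gives 0.24·0.8·k^(0.24−1) = 0.126, hence k_gold = (0.24·0.8/0.126)^(1/0.76) ≈ 1.7406.
Output: y_gold = 0.8·k_gold^0.24 = 0.8·1.7406^0.24 ≈ 0.9138.

y_gold ≈ 0.91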